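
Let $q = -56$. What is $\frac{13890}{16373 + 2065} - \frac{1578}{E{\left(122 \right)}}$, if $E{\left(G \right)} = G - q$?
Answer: $- \frac{2218562}{273497} \approx -8.1118$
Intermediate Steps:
$E{\left(G \right)} = 56 + G$ ($E{\left(G \right)} = G - -56 = G + 56 = 56 + G$)
$\frac{13890}{16373 + 2065} - \frac{1578}{E{\left(122 \right)}} = \frac{13890}{16373 + 2065} - \frac{1578}{56 + 122} = \frac{13890}{18438} - \frac{1578}{178} = 13890 \cdot \frac{1}{18438} - \frac{789}{89} = \frac{2315}{3073} - \frac{789}{89} = - \frac{2218562}{273497}$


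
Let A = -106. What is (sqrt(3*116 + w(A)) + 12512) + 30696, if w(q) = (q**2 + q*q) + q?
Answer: 43208 + sqrt(22714) ≈ 43359.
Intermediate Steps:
w(q) = q + 2*q**2 (w(q) = (q**2 + q**2) + q = 2*q**2 + q = q + 2*q**2)
(sqrt(3*116 + w(A)) + 12512) + 30696 = (sqrt(3*116 - 106*(1 + 2*(-106))) + 12512) + 30696 = (sqrt(348 - 106*(1 - 212)) + 12512) + 30696 = (sqrt(348 - 106*(-211)) + 12512) + 30696 = (sqrt(348 + 22366) + 12512) + 30696 = (sqrt(22714) + 12512) + 30696 = (12512 + sqrt(22714)) + 30696 = 43208 + sqrt(22714)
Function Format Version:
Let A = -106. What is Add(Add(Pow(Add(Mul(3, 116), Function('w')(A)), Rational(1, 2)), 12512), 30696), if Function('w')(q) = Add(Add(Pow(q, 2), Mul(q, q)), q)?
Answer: Add(43208, Pow(22714, Rational(1, 2))) ≈ 43359.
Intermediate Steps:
Function('w')(q) = Add(q, Mul(2, Pow(q, 2))) (Function('w')(q) = Add(Add(Pow(q, 2), Pow(q, 2)), q) = Add(Mul(2, Pow(q, 2)), q) = Add(q, Mul(2, Pow(q, 2))))
Add(Add(Pow(Add(Mul(3, 116), Function('w')(A)), Rational(1, 2)), 12512), 30696) = Add(Add(Pow(Add(Mul(3, 116), Mul(-106, Add(1, Mul(2, -106)))), Rational(1, 2)), 12512), 30696) = Add(Add(Pow(Add(348, Mul(-106, Add(1, -212))), Rational(1, 2)), 12512), 30696) = Add(Add(Pow(Add(348, Mul(-106, -211)), Rational(1, 2)), 12512), 30696) = Add(Add(Pow(Add(348, 22366), Rational(1, 2)), 12512), 30696) = Add(Add(Pow(22714, Rational(1, 2)), 12512), 30696) = Add(Add(12512, Pow(22714, Rational(1, 2))), 30696) = Add(43208, Pow(22714, Rational(1, 2)))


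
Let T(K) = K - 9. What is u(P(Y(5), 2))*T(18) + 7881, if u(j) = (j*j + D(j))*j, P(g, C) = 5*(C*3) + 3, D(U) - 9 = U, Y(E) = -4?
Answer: 343788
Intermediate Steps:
D(U) = 9 + U
P(g, C) = 3 + 15*C (P(g, C) = 5*(3*C) + 3 = 15*C + 3 = 3 + 15*C)
T(K) = -9 + K
u(j) = j*(9 + j + j²) (u(j) = (j*j + (9 + j))*j = (j² + (9 + j))*j = (9 + j + j²)*j = j*(9 + j + j²))
u(P(Y(5), 2))*T(18) + 7881 = ((3 + 15*2)*(9 + (3 + 15*2) + (3 + 15*2)²))*(-9 + 18) + 7881 = ((3 + 30)*(9 + (3 + 30) + (3 + 30)²))*9 + 7881 = (33*(9 + 33 + 33²))*9 + 7881 = (33*(9 + 33 + 1089))*9 + 7881 = (33*1131)*9 + 7881 = 37323*9 + 7881 = 335907 + 7881 = 343788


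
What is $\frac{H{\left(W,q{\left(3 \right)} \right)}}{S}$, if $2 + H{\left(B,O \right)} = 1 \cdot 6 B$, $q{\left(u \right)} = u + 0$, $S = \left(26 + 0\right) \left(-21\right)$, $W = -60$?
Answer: $\frac{181}{273} \approx 0.663$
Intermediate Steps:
$S = -546$ ($S = 26 \left(-21\right) = -546$)
$q{\left(u \right)} = u$
$H{\left(B,O \right)} = -2 + 6 B$ ($H{\left(B,O \right)} = -2 + 1 \cdot 6 B = -2 + 6 B$)
$\frac{H{\left(W,q{\left(3 \right)} \right)}}{S} = \frac{-2 + 6 \left(-60\right)}{-546} = \left(-2 - 360\right) \left(- \frac{1}{546}\right) = \left(-362\right) \left(- \frac{1}{546}\right) = \frac{181}{273}$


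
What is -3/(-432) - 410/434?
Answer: -29303/31248 ≈ -0.93776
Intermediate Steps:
-3/(-432) - 410/434 = -3*(-1/432) - 410*1/434 = 1/144 - 205/217 = -29303/31248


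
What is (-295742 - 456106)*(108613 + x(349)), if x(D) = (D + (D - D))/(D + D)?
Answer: -81660842748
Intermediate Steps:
x(D) = ½ (x(D) = (D + 0)/((2*D)) = D*(1/(2*D)) = ½)
(-295742 - 456106)*(108613 + x(349)) = (-295742 - 456106)*(108613 + ½) = -751848*217227/2 = -81660842748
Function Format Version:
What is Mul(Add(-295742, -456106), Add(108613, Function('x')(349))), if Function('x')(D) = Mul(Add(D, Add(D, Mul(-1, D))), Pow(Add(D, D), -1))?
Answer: -81660842748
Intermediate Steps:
Function('x')(D) = Rational(1, 2) (Function('x')(D) = Mul(Add(D, 0), Pow(Mul(2, D), -1)) = Mul(D, Mul(Rational(1, 2), Pow(D, -1))) = Rational(1, 2))
Mul(Add(-295742, -456106), Add(108613, Function('x')(349))) = Mul(Add(-295742, -456106), Add(108613, Rational(1, 2))) = Mul(-751848, Rational(217227, 2)) = -81660842748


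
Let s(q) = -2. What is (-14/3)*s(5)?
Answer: 28/3 ≈ 9.3333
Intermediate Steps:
(-14/3)*s(5) = -14/3*(-2) = 28/3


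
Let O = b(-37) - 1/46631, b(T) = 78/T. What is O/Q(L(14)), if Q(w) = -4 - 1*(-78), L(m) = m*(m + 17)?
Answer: -3637255/127675678 ≈ -0.028488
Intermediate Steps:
L(m) = m*(17 + m)
Q(w) = 74 (Q(w) = -4 + 78 = 74)
O = -3637255/1725347 (O = 78/(-37) - 1/46631 = 78*(-1/37) - 1*1/46631 = -78/37 - 1/46631 = -3637255/1725347 ≈ -2.1081)
O/Q(L(14)) = -3637255/1725347/74 = -3637255/1725347*1/74 = -3637255/127675678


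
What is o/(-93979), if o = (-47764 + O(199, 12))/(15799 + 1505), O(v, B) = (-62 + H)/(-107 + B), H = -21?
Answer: 1512499/51496732840 ≈ 2.9371e-5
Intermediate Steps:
O(v, B) = -83/(-107 + B) (O(v, B) = (-62 - 21)/(-107 + B) = -83/(-107 + B))
o = -1512499/547960 (o = (-47764 - 83/(-107 + 12))/(15799 + 1505) = (-47764 - 83/(-95))/17304 = (-47764 - 83*(-1/95))*(1/17304) = (-47764 + 83/95)*(1/17304) = -4537497/95*1/17304 = -1512499/547960 ≈ -2.7602)
o/(-93979) = -1512499/547960/(-93979) = -1512499/547960*(-1/93979) = 1512499/51496732840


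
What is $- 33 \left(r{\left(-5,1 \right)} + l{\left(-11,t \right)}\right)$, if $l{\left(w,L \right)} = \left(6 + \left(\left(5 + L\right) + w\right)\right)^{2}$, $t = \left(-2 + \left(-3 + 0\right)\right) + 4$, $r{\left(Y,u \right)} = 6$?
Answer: $-231$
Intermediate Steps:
$t = -1$ ($t = \left(-2 - 3\right) + 4 = -5 + 4 = -1$)
$l{\left(w,L \right)} = \left(11 + L + w\right)^{2}$ ($l{\left(w,L \right)} = \left(6 + \left(5 + L + w\right)\right)^{2} = \left(11 + L + w\right)^{2}$)
$- 33 \left(r{\left(-5,1 \right)} + l{\left(-11,t \right)}\right) = - 33 \left(6 + \left(11 - 1 - 11\right)^{2}\right) = - 33 \left(6 + \left(-1\right)^{2}\right) = - 33 \left(6 + 1\right) = \left(-33\right) 7 = -231$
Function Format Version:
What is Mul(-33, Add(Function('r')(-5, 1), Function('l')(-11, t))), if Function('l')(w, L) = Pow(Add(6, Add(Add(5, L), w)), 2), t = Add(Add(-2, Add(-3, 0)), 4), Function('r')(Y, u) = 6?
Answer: -231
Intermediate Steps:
t = -1 (t = Add(Add(-2, -3), 4) = Add(-5, 4) = -1)
Function('l')(w, L) = Pow(Add(11, L, w), 2) (Function('l')(w, L) = Pow(Add(6, Add(5, L, w)), 2) = Pow(Add(11, L, w), 2))
Mul(-33, Add(Function('r')(-5, 1), Function('l')(-11, t))) = Mul(-33, Add(6, Pow(Add(11, -1, -11), 2))) = Mul(-33, Add(6, Pow(-1, 2))) = Mul(-33, Add(6, 1)) = Mul(-33, 7) = -231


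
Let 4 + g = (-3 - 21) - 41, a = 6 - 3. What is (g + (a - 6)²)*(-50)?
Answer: 3000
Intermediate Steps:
a = 3
g = -69 (g = -4 + ((-3 - 21) - 41) = -4 + (-24 - 41) = -4 - 65 = -69)
(g + (a - 6)²)*(-50) = (-69 + (3 - 6)²)*(-50) = (-69 + (-3)²)*(-50) = (-69 + 9)*(-50) = -60*(-50) = 3000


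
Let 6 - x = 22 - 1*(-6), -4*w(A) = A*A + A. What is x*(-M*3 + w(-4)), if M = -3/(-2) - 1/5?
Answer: 759/5 ≈ 151.80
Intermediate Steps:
w(A) = -A/4 - A²/4 (w(A) = -(A*A + A)/4 = -(A² + A)/4 = -(A + A²)/4 = -A/4 - A²/4)
M = 13/10 (M = -3*(-½) - 1*⅕ = 3/2 - ⅕ = 13/10 ≈ 1.3000)
x = -22 (x = 6 - (22 - 1*(-6)) = 6 - (22 + 6) = 6 - 1*28 = 6 - 28 = -22)
x*(-M*3 + w(-4)) = -22*(-1*13/10*3 - ¼*(-4)*(1 - 4)) = -22*(-13/10*3 - ¼*(-4)*(-3)) = -22*(-39/10 - 3) = -22*(-69/10) = 759/5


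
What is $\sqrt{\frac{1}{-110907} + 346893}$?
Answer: $\frac{5 \sqrt{18964043112394}}{36969} \approx 588.98$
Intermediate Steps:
$\sqrt{\frac{1}{-110907} + 346893} = \sqrt{- \frac{1}{110907} + 346893} = \sqrt{\frac{38472861950}{110907}} = \frac{5 \sqrt{18964043112394}}{36969}$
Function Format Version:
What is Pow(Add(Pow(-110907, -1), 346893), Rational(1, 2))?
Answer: Mul(Rational(5, 36969), Pow(18964043112394, Rational(1, 2))) ≈ 588.98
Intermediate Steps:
Pow(Add(Pow(-110907, -1), 346893), Rational(1, 2)) = Pow(Add(Rational(-1, 110907), 346893), Rational(1, 2)) = Pow(Rational(38472861950, 110907), Rational(1, 2)) = Mul(Rational(5, 36969), Pow(18964043112394, Rational(1, 2)))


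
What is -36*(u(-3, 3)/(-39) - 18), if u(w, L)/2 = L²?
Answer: 8640/13 ≈ 664.62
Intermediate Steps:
u(w, L) = 2*L²
-36*(u(-3, 3)/(-39) - 18) = -36*((2*3²)/(-39) - 18) = -36*((2*9)*(-1/39) - 18) = -36*(18*(-1/39) - 18) = -36*(-6/13 - 18) = -36*(-240/13) = 8640/13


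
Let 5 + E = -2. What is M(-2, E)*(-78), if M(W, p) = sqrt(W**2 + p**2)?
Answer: -78*sqrt(53) ≈ -567.85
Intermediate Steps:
E = -7 (E = -5 - 2 = -7)
M(-2, E)*(-78) = sqrt((-2)**2 + (-7)**2)*(-78) = sqrt(4 + 49)*(-78) = sqrt(53)*(-78) = -78*sqrt(53)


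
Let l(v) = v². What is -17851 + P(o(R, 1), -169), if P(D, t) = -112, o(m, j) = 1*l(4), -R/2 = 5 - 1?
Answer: -17963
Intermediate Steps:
R = -8 (R = -2*(5 - 1) = -2*4 = -8)
o(m, j) = 16 (o(m, j) = 1*4² = 1*16 = 16)
-17851 + P(o(R, 1), -169) = -17851 - 112 = -17963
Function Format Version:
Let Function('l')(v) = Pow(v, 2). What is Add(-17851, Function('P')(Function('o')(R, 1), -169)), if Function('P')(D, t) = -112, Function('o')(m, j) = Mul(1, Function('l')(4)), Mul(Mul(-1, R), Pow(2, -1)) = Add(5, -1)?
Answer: -17963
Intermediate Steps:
R = -8 (R = Mul(-2, Add(5, -1)) = Mul(-2, 4) = -8)
Function('o')(m, j) = 16 (Function('o')(m, j) = Mul(1, Pow(4, 2)) = Mul(1, 16) = 16)
Add(-17851, Function('P')(Function('o')(R, 1), -169)) = Add(-17851, -112) = -17963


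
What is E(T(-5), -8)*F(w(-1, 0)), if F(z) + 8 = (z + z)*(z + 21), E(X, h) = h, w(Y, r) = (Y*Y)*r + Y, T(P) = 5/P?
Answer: 384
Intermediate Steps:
w(Y, r) = Y + r*Y² (w(Y, r) = Y²*r + Y = r*Y² + Y = Y + r*Y²)
F(z) = -8 + 2*z*(21 + z) (F(z) = -8 + (z + z)*(z + 21) = -8 + (2*z)*(21 + z) = -8 + 2*z*(21 + z))
E(T(-5), -8)*F(w(-1, 0)) = -8*(-8 + 2*(-(1 - 1*0))² + 42*(-(1 - 1*0))) = -8*(-8 + 2*(-(1 + 0))² + 42*(-(1 + 0))) = -8*(-8 + 2*(-1*1)² + 42*(-1*1)) = -8*(-8 + 2*(-1)² + 42*(-1)) = -8*(-8 + 2*1 - 42) = -8*(-8 + 2 - 42) = -8*(-48) = 384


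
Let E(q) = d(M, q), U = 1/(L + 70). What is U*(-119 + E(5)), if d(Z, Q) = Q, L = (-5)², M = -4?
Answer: -6/5 ≈ -1.2000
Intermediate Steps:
L = 25
U = 1/95 (U = 1/(25 + 70) = 1/95 ≈ 0.010526)
E(q) = q
U*(-119 + E(5)) = (-119 + 5)/95 = (1/95)*(-114) = -6/5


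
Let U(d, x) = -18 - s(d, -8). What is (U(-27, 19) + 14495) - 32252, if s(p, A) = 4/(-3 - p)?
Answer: -106651/6 ≈ -17775.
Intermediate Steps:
U(d, x) = -18 + 4/(3 + d) (U(d, x) = -18 - (-4)/(3 + d) = -18 + 4/(3 + d))
(U(-27, 19) + 14495) - 32252 = (2*(-25 - 9*(-27))/(3 - 27) + 14495) - 32252 = (2*(-25 + 243)/(-24) + 14495) - 32252 = (2*(-1/24)*218 + 14495) - 32252 = (-109/6 + 14495) - 32252 = 86861/6 - 32252 = -106651/6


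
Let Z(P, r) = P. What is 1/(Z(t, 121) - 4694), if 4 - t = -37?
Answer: -1/4653 ≈ -0.00021492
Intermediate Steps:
t = 41 (t = 4 - 1*(-37) = 4 + 37 = 41)
1/(Z(t, 121) - 4694) = 1/(41 - 4694) = 1/(-4653) = -1/4653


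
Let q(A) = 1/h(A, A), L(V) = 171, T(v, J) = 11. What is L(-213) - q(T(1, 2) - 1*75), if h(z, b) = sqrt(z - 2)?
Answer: 171 + I*sqrt(66)/66 ≈ 171.0 + 0.12309*I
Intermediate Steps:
h(z, b) = sqrt(-2 + z)
q(A) = 1/sqrt(-2 + A) (q(A) = 1/(sqrt(-2 + A)) = 1/sqrt(-2 + A))
L(-213) - q(T(1, 2) - 1*75) = 171 - 1/sqrt(-2 + (11 - 1*75)) = 171 - 1/sqrt(-2 + (11 - 75)) = 171 - 1/sqrt(-2 - 64) = 171 - 1/sqrt(-66) = 171 - (-1)*I*sqrt(66)/66 = 171 + I*sqrt(66)/66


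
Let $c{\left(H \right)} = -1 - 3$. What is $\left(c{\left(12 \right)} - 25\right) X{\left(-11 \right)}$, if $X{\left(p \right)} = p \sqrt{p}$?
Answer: $319 i \sqrt{11} \approx 1058.0 i$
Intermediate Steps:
$X{\left(p \right)} = p^{\frac{3}{2}}$
$c{\left(H \right)} = -4$ ($c{\left(H \right)} = -1 - 3 = -4$)
$\left(c{\left(12 \right)} - 25\right) X{\left(-11 \right)} = \left(-4 - 25\right) \left(-11\right)^{\frac{3}{2}} = - 29 \left(- 11 i \sqrt{11}\right) = 319 i \sqrt{11}$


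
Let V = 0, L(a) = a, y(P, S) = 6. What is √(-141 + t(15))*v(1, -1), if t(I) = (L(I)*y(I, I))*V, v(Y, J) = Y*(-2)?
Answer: -2*I*√141 ≈ -23.749*I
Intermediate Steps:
v(Y, J) = -2*Y
t(I) = 0 (t(I) = (I*6)*0 = (6*I)*0 = 0)
√(-141 + t(15))*v(1, -1) = √(-141 + 0)*(-2*1) = √(-141)*(-2) = (I*√141)*(-2) = -2*I*√141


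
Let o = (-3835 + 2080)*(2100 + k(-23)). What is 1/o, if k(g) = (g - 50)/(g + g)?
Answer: -46/169661115 ≈ -2.7113e-7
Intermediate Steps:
k(g) = (-50 + g)/(2*g) (k(g) = (-50 + g)/((2*g)) = (-50 + g)*(1/(2*g)) = (-50 + g)/(2*g))
o = -169661115/46 (o = (-3835 + 2080)*(2100 + (½)*(-50 - 23)/(-23)) = -1755*(2100 + (½)*(-1/23)*(-73)) = -1755*(2100 + 73/46) = -1755*96673/46 = -169661115/46 ≈ -3.6883e+6)
1/o = 1/(-169661115/46) = -46/169661115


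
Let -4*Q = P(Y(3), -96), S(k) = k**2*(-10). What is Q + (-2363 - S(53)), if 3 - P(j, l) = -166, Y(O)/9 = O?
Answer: 102739/4 ≈ 25685.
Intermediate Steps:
Y(O) = 9*O
S(k) = -10*k**2
P(j, l) = 169 (P(j, l) = 3 - 1*(-166) = 3 + 166 = 169)
Q = -169/4 (Q = -1/4*169 = -169/4 ≈ -42.250)
Q + (-2363 - S(53)) = -169/4 + (-2363 - (-10)*53**2) = -169/4 + (-2363 - (-10)*2809) = -169/4 + (-2363 - 1*(-28090)) = -169/4 + (-2363 + 28090) = -169/4 + 25727 = 102739/4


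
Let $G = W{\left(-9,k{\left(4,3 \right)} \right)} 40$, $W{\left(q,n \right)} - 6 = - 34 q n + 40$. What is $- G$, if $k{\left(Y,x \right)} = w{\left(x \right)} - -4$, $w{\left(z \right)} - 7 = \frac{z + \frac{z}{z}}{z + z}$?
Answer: $-144640$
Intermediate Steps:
$w{\left(z \right)} = 7 + \frac{1 + z}{2 z}$ ($w{\left(z \right)} = 7 + \frac{z + \frac{z}{z}}{z + z} = 7 + \frac{z + 1}{2 z} = 7 + \left(1 + z\right) \frac{1}{2 z} = 7 + \frac{1 + z}{2 z}$)
$k{\left(Y,x \right)} = 4 + \frac{1 + 15 x}{2 x}$ ($k{\left(Y,x \right)} = \frac{1 + 15 x}{2 x} - -4 = \frac{1 + 15 x}{2 x} + 4 = 4 + \frac{1 + 15 x}{2 x}$)
$W{\left(q,n \right)} = 46 - 34 n q$ ($W{\left(q,n \right)} = 6 + \left(- 34 q n + 40\right) = 6 - \left(-40 + 34 n q\right) = 46 - 34 n q$)
$G = 144640$ ($G = \left(46 - 34 \frac{1 + 23 \cdot 3}{2 \cdot 3} \left(-9\right)\right) 40 = \left(46 - 34 \cdot \frac{1}{2} \cdot \frac{1}{3} \left(1 + 69\right) \left(-9\right)\right) 40 = \left(46 - 34 \cdot \frac{1}{2} \cdot \frac{1}{3} \cdot 70 \left(-9\right)\right) 40 = \left(46 - \frac{1190}{3} \left(-9\right)\right) 40 = \left(46 + 3570\right) 40 = 3616 \cdot 40 = 144640$)
$- G = \left(-1\right) 144640 = -144640$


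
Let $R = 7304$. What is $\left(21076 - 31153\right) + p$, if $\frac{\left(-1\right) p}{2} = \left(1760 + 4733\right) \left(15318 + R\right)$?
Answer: $-293779369$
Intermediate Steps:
$p = -293769292$ ($p = - 2 \left(1760 + 4733\right) \left(15318 + 7304\right) = - 2 \cdot 6493 \cdot 22622 = \left(-2\right) 146884646 = -293769292$)
$\left(21076 - 31153\right) + p = \left(21076 - 31153\right) - 293769292 = -10077 - 293769292 = -293779369$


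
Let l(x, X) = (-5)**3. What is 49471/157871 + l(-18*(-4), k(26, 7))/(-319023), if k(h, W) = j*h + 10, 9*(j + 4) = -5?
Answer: 15802120708/50364480033 ≈ 0.31376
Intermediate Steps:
j = -41/9 (j = -4 + (1/9)*(-5) = -4 - 5/9 = -41/9 ≈ -4.5556)
k(h, W) = 10 - 41*h/9 (k(h, W) = -41*h/9 + 10 = 10 - 41*h/9)
l(x, X) = -125
49471/157871 + l(-18*(-4), k(26, 7))/(-319023) = 49471/157871 - 125/(-319023) = 49471*(1/157871) - 125*(-1/319023) = 49471/157871 + 125/319023 = 15802120708/50364480033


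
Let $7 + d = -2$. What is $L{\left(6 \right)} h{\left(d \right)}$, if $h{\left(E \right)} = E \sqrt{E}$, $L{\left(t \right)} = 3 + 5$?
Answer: $- 216 i \approx - 216.0 i$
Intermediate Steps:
$L{\left(t \right)} = 8$
$d = -9$ ($d = -7 - 2 = -9$)
$h{\left(E \right)} = E^{\frac{3}{2}}$
$L{\left(6 \right)} h{\left(d \right)} = 8 \left(-9\right)^{\frac{3}{2}} = 8 \left(- 27 i\right) = - 216 i$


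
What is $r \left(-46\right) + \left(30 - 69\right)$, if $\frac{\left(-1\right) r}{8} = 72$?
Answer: $26457$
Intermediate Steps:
$r = -576$ ($r = \left(-8\right) 72 = -576$)
$r \left(-46\right) + \left(30 - 69\right) = \left(-576\right) \left(-46\right) + \left(30 - 69\right) = 26496 + \left(30 - 69\right) = 26496 - 39 = 26457$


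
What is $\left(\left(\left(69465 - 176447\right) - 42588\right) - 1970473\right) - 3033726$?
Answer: $-5153769$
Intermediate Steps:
$\left(\left(\left(69465 - 176447\right) - 42588\right) - 1970473\right) - 3033726 = \left(\left(-106982 - 42588\right) - 1970473\right) - 3033726 = \left(-149570 - 1970473\right) - 3033726 = -2120043 - 3033726 = -5153769$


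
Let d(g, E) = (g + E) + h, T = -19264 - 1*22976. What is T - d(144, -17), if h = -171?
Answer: -42196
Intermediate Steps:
T = -42240 (T = -19264 - 22976 = -42240)
d(g, E) = -171 + E + g (d(g, E) = (g + E) - 171 = (E + g) - 171 = -171 + E + g)
T - d(144, -17) = -42240 - (-171 - 17 + 144) = -42240 - 1*(-44) = -42240 + 44 = -42196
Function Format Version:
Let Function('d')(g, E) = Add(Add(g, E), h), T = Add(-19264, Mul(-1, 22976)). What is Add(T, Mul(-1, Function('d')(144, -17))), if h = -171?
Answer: -42196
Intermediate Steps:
T = -42240 (T = Add(-19264, -22976) = -42240)
Function('d')(g, E) = Add(-171, E, g) (Function('d')(g, E) = Add(Add(g, E), -171) = Add(Add(E, g), -171) = Add(-171, E, g))
Add(T, Mul(-1, Function('d')(144, -17))) = Add(-42240, Mul(-1, Add(-171, -17, 144))) = Add(-42240, Mul(-1, -44)) = Add(-42240, 44) = -42196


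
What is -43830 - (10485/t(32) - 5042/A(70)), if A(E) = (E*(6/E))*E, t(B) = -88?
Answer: -403777351/9240 ≈ -43699.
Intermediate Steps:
A(E) = 6*E
-43830 - (10485/t(32) - 5042/A(70)) = -43830 - (10485/(-88) - 5042/(6*70)) = -43830 - (10485*(-1/88) - 5042/420) = -43830 - (-10485/88 - 5042*1/420) = -43830 - (-10485/88 - 2521/210) = -43830 - 1*(-1211849/9240) = -43830 + 1211849/9240 = -403777351/9240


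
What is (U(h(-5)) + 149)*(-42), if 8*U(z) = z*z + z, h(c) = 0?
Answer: -6258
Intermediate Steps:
U(z) = z/8 + z²/8 (U(z) = (z*z + z)/8 = (z² + z)/8 = (z + z²)/8 = z/8 + z²/8)
(U(h(-5)) + 149)*(-42) = ((⅛)*0*(1 + 0) + 149)*(-42) = ((⅛)*0*1 + 149)*(-42) = (0 + 149)*(-42) = 149*(-42) = -6258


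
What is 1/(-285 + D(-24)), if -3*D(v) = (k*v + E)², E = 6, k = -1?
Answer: -1/585 ≈ -0.0017094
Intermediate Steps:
D(v) = -(6 - v)²/3 (D(v) = -(-v + 6)²/3 = -(6 - v)²/3)
1/(-285 + D(-24)) = 1/(-285 - (-6 - 24)²/3) = 1/(-285 - ⅓*(-30)²) = 1/(-285 - ⅓*900) = 1/(-285 - 300) = 1/(-585) = -1/585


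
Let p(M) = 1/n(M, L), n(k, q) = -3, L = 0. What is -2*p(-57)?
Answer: 2/3 ≈ 0.66667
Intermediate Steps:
p(M) = -1/3 (p(M) = 1/(-3) = -1/3)
-2*p(-57) = -2*(-1/3) = 2/3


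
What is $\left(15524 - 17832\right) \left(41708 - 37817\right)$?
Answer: $-8980428$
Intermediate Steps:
$\left(15524 - 17832\right) \left(41708 - 37817\right) = \left(-2308\right) 3891 = -8980428$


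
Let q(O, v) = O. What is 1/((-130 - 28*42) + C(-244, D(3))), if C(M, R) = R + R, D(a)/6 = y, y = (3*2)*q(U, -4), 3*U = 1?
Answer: -1/1282 ≈ -0.00078003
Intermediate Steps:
U = 1/3 (U = (1/3)*1 = 1/3 ≈ 0.33333)
y = 2 (y = (3*2)*(1/3) = 6*(1/3) = 2)
D(a) = 12 (D(a) = 6*2 = 12)
C(M, R) = 2*R
1/((-130 - 28*42) + C(-244, D(3))) = 1/((-130 - 28*42) + 2*12) = 1/((-130 - 1176) + 24) = 1/(-1306 + 24) = 1/(-1282) = -1/1282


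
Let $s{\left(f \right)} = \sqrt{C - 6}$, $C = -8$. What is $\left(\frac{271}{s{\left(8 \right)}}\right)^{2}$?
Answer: $- \frac{73441}{14} \approx -5245.8$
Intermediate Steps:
$s{\left(f \right)} = i \sqrt{14}$ ($s{\left(f \right)} = \sqrt{-8 - 6} = \sqrt{-14} = i \sqrt{14}$)
$\left(\frac{271}{s{\left(8 \right)}}\right)^{2} = \left(\frac{271}{i \sqrt{14}}\right)^{2} = \left(271 \left(- \frac{i \sqrt{14}}{14}\right)\right)^{2} = \left(- \frac{271 i \sqrt{14}}{14}\right)^{2} = - \frac{73441}{14}$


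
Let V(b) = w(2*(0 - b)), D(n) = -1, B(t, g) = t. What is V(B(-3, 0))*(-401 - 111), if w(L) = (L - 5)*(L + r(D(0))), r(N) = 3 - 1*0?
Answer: -4608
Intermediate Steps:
r(N) = 3 (r(N) = 3 + 0 = 3)
w(L) = (-5 + L)*(3 + L) (w(L) = (L - 5)*(L + 3) = (-5 + L)*(3 + L))
V(b) = -15 + 4*b + 4*b**2 (V(b) = -15 + (2*(0 - b))**2 - 4*(0 - b) = -15 + (2*(-b))**2 - 4*(-b) = -15 + (-2*b)**2 - (-4)*b = -15 + 4*b**2 + 4*b = -15 + 4*b + 4*b**2)
V(B(-3, 0))*(-401 - 111) = (-15 + 4*(-3) + 4*(-3)**2)*(-401 - 111) = (-15 - 12 + 4*9)*(-512) = (-15 - 12 + 36)*(-512) = 9*(-512) = -4608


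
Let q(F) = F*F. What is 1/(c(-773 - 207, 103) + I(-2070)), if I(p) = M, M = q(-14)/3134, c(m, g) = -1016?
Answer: -1567/1591974 ≈ -0.00098431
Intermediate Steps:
q(F) = F²
M = 98/1567 (M = (-14)²/3134 = 196*(1/3134) = 98/1567 ≈ 0.062540)
I(p) = 98/1567
1/(c(-773 - 207, 103) + I(-2070)) = 1/(-1016 + 98/1567) = 1/(-1591974/1567) = -1567/1591974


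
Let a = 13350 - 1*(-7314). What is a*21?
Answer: 433944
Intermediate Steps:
a = 20664 (a = 13350 + 7314 = 20664)
a*21 = 20664*21 = 433944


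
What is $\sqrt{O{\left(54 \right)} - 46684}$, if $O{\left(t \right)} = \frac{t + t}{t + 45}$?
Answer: $\frac{2 i \sqrt{1412158}}{11} \approx 216.06 i$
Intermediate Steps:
$O{\left(t \right)} = \frac{2 t}{45 + t}$
$\sqrt{O{\left(54 \right)} - 46684} = \sqrt{2 \cdot 54 \frac{1}{45 + 54} - 46684} = \sqrt{2 \cdot 54 \cdot \frac{1}{99} - 46684} = \sqrt{\frac{12}{11} - 46684} = \sqrt{- \frac{513512}{11}} = \frac{2 i \sqrt{1412158}}{11}$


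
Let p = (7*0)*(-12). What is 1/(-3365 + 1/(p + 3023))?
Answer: -3023/10172394 ≈ -0.00029718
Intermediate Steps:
p = 0 (p = 0*(-12) = 0)
1/(-3365 + 1/(p + 3023)) = 1/(-3365 + 1/(0 + 3023)) = 1/(-3365 + 1/3023) = 1/(-10172394/3023) = -3023/10172394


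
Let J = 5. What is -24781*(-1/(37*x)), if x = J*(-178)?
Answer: -24781/32930 ≈ -0.75254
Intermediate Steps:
x = -890 (x = 5*(-178) = -890)
-24781*(-1/(37*x)) = -24781/((-890*(-37))) = -24781/32930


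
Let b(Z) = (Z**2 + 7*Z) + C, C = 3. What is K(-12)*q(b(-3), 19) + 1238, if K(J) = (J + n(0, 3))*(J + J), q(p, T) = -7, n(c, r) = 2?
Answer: -442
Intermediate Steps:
b(Z) = 3 + Z**2 + 7*Z (b(Z) = (Z**2 + 7*Z) + 3 = 3 + Z**2 + 7*Z)
K(J) = 2*J*(2 + J) (K(J) = (J + 2)*(J + J) = (2 + J)*(2*J) = 2*J*(2 + J))
K(-12)*q(b(-3), 19) + 1238 = (2*(-12)*(2 - 12))*(-7) + 1238 = (2*(-12)*(-10))*(-7) + 1238 = 240*(-7) + 1238 = -1680 + 1238 = -442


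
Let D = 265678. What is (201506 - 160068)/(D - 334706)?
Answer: -20719/34514 ≈ -0.60031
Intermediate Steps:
(201506 - 160068)/(D - 334706) = (201506 - 160068)/(265678 - 334706) = 41438/(-69028) = 41438*(-1/69028) = -20719/34514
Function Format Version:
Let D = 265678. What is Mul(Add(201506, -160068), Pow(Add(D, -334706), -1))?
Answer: Rational(-20719, 34514) ≈ -0.60031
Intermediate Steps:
Mul(Add(201506, -160068), Pow(Add(D, -334706), -1)) = Mul(Add(201506, -160068), Pow(Add(265678, -334706), -1)) = Mul(41438, Pow(-69028, -1)) = Mul(41438, Rational(-1, 69028)) = Rational(-20719, 34514)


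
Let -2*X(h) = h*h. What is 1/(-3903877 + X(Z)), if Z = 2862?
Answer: -1/7999399 ≈ -1.2501e-7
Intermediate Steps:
X(h) = -h**2/2 (X(h) = -h*h/2 = -h**2/2)
1/(-3903877 + X(Z)) = 1/(-3903877 - 1/2*2862**2) = 1/(-3903877 - 1/2*8191044) = 1/(-3903877 - 4095522) = 1/(-7999399) = -1/7999399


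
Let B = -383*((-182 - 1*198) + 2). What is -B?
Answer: -144774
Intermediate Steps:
B = 144774 (B = -383*((-182 - 198) + 2) = -383*(-380 + 2) = -383*(-378) = 144774)
-B = -1*144774 = -144774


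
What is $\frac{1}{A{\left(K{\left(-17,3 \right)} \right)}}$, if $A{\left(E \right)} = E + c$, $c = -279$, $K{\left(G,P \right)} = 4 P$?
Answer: $- \frac{1}{267} \approx -0.0037453$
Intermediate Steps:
$A{\left(E \right)} = -279 + E$ ($A{\left(E \right)} = E - 279 = -279 + E$)
$\frac{1}{A{\left(K{\left(-17,3 \right)} \right)}} = \frac{1}{-279 + 4 \cdot 3} = \frac{1}{-279 + 12} = \frac{1}{-267} = - \frac{1}{267}$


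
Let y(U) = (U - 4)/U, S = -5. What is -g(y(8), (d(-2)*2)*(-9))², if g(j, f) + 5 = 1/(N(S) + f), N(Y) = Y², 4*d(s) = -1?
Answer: -85849/3481 ≈ -24.662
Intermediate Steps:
d(s) = -¼ (d(s) = (¼)*(-1) = -¼)
y(U) = (-4 + U)/U
g(j, f) = -5 + 1/(25 + f) (g(j, f) = -5 + 1/((-5)² + f) = -5 + 1/(25 + f))
-g(y(8), (d(-2)*2)*(-9))² = -((-124 - 5*(-¼*2)*(-9))/(25 - ¼*2*(-9)))² = -((-124 - (-5)*(-9)/2)/(25 - ½*(-9)))² = -((-124 - 5*9/2)/(25 + 9/2))² = -((-124 - 45/2)/(59/2))² = -((2/59)*(-293/2))² = -(-293/59)² = -1*85849/3481 = -85849/3481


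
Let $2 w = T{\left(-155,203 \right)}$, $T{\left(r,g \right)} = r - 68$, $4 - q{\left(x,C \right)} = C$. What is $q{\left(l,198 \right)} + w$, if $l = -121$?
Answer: $- \frac{611}{2} \approx -305.5$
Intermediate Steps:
$q{\left(x,C \right)} = 4 - C$
$T{\left(r,g \right)} = -68 + r$ ($T{\left(r,g \right)} = r - 68 = -68 + r$)
$w = - \frac{223}{2}$ ($w = \frac{-68 - 155}{2} = \frac{1}{2} \left(-223\right) = - \frac{223}{2} \approx -111.5$)
$q{\left(l,198 \right)} + w = \left(4 - 198\right) - \frac{223}{2} = -194 - \frac{223}{2} = - \frac{611}{2}$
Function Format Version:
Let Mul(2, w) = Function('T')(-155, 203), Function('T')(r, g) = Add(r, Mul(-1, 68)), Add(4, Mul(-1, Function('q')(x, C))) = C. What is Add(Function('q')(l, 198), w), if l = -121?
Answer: Rational(-611, 2) ≈ -305.50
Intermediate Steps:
Function('q')(x, C) = Add(4, Mul(-1, C))
Function('T')(r, g) = Add(-68, r) (Function('T')(r, g) = Add(r, -68) = Add(-68, r))
w = Rational(-223, 2) (w = Mul(Rational(1, 2), Add(-68, -155)) = Mul(Rational(1, 2), -223) = Rational(-223, 2) ≈ -111.50)
Add(Function('q')(l, 198), w) = Add(Add(4, Mul(-1, 198)), Rational(-223, 2)) = Add(Add(4, -198), Rational(-223, 2)) = Add(-194, Rational(-223, 2)) = Rational(-611, 2)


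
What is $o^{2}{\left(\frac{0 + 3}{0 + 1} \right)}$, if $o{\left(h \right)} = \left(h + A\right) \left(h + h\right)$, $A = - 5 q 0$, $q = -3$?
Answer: $324$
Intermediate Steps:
$A = 0$ ($A = \left(-5\right) \left(-3\right) 0 = 15 \cdot 0 = 0$)
$o{\left(h \right)} = 2 h^{2}$ ($o{\left(h \right)} = \left(h + 0\right) \left(h + h\right) = h 2 h = 2 h^{2}$)
$o^{2}{\left(\frac{0 + 3}{0 + 1} \right)} = \left(2 \left(\frac{0 + 3}{0 + 1}\right)^{2}\right)^{2} = \left(2 \left(\frac{3}{1}\right)^{2}\right)^{2} = \left(2 \left(3 \cdot 1\right)^{2}\right)^{2} = \left(2 \cdot 3^{2}\right)^{2} = \left(2 \cdot 9\right)^{2} = 18^{2} = 324$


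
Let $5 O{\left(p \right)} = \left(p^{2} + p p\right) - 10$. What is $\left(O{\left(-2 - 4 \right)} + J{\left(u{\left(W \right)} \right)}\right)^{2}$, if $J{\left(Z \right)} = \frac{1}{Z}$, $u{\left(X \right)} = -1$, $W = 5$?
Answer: $\frac{3249}{25} \approx 129.96$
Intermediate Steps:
$O{\left(p \right)} = -2 + \frac{2 p^{2}}{5}$ ($O{\left(p \right)} = \frac{\left(p^{2} + p p\right) - 10}{5} = \frac{\left(p^{2} + p^{2}\right) - 10}{5} = \frac{2 p^{2} - 10}{5} = \frac{-10 + 2 p^{2}}{5} = -2 + \frac{2 p^{2}}{5}$)
$\left(O{\left(-2 - 4 \right)} + J{\left(u{\left(W \right)} \right)}\right)^{2} = \left(\left(-2 + \frac{2 \left(-2 - 4\right)^{2}}{5}\right) + \frac{1}{-1}\right)^{2} = \left(\left(-2 + \frac{2 \left(-2 - 4\right)^{2}}{5}\right) - 1\right)^{2} = \left(\left(-2 + \frac{2 \left(-6\right)^{2}}{5}\right) - 1\right)^{2} = \left(\left(-2 + \frac{2}{5} \cdot 36\right) - 1\right)^{2} = \left(\left(-2 + \frac{72}{5}\right) - 1\right)^{2} = \left(\frac{62}{5} - 1\right)^{2} = \left(\frac{57}{5}\right)^{2} = \frac{3249}{25}$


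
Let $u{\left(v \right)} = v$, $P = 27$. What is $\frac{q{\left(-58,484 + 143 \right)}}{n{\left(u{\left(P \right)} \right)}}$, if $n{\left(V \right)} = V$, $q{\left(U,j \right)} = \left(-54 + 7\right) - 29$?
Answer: $- \frac{76}{27} \approx -2.8148$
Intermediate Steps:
$q{\left(U,j \right)} = -76$ ($q{\left(U,j \right)} = -47 - 29 = -76$)
$\frac{q{\left(-58,484 + 143 \right)}}{n{\left(u{\left(P \right)} \right)}} = - \frac{76}{27}$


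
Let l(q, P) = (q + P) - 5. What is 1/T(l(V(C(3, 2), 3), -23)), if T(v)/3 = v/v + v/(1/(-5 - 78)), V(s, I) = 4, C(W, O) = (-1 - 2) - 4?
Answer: 1/5979 ≈ 0.00016725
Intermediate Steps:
C(W, O) = -7 (C(W, O) = -3 - 4 = -7)
l(q, P) = -5 + P + q (l(q, P) = (P + q) - 5 = -5 + P + q)
T(v) = 3 - 249*v (T(v) = 3*(v/v + v/(1/(-5 - 78))) = 3*(1 + v/(1/(-83))) = 3*(1 + v/(-1/83)) = 3*(1 + v*(-83)) = 3*(1 - 83*v) = 3 - 249*v)
1/T(l(V(C(3, 2), 3), -23)) = 1/(3 - 249*(-5 - 23 + 4)) = 1/(3 - 249*(-24)) = 1/(3 + 5976) = 1/5979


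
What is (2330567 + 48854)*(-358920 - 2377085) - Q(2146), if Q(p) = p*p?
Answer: -6510112358421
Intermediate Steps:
Q(p) = p²
(2330567 + 48854)*(-358920 - 2377085) - Q(2146) = (2330567 + 48854)*(-358920 - 2377085) - 1*2146² = 2379421*(-2736005) - 1*4605316 = -6510107753105 - 4605316 = -6510112358421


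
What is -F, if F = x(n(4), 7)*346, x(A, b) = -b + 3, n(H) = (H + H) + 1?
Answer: 1384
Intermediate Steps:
n(H) = 1 + 2*H (n(H) = 2*H + 1 = 1 + 2*H)
x(A, b) = 3 - b
F = -1384 (F = (3 - 1*7)*346 = (3 - 7)*346 = -4*346 = -1384)
-F = -1*(-1384) = 1384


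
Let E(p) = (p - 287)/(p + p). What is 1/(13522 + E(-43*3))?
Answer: 129/1744546 ≈ 7.3945e-5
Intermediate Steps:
E(p) = (-287 + p)/(2*p) (E(p) = (-287 + p)/((2*p)) = (-287 + p)*(1/(2*p)) = (-287 + p)/(2*p))
1/(13522 + E(-43*3)) = 1/(13522 + (-287 - 43*3)/(2*((-43*3)))) = 1/(13522 + (1/2)*(-287 - 129)/(-129)) = 1/(13522 + (1/2)*(-1/129)*(-416)) = 1/(13522 + 208/129) = 1/(1744546/129) = 129/1744546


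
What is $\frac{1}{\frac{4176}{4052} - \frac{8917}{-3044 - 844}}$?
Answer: $\frac{3938544}{13091993} \approx 0.30084$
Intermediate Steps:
$\frac{1}{\frac{4176}{4052} - \frac{8917}{-3044 - 844}} = \frac{1}{4176 \cdot \frac{1}{4052} - \frac{8917}{-3888}} = \frac{1}{\frac{1044}{1013} - - \frac{8917}{3888}} = \frac{1}{\frac{1044}{1013} + \frac{8917}{3888}} = \frac{1}{\frac{13091993}{3938544}} = \frac{3938544}{13091993}$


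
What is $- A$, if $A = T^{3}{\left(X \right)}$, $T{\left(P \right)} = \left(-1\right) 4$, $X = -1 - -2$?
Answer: $64$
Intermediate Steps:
$X = 1$ ($X = -1 + 2 = 1$)
$T{\left(P \right)} = -4$
$A = -64$ ($A = \left(-4\right)^{3} = -64$)
$- A = \left(-1\right) \left(-64\right) = 64$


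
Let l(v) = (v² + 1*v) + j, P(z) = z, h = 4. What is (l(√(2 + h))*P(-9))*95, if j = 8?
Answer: -11970 - 855*√6 ≈ -14064.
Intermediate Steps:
l(v) = 8 + v + v² (l(v) = (v² + 1*v) + 8 = (v² + v) + 8 = (v + v²) + 8 = 8 + v + v²)
(l(√(2 + h))*P(-9))*95 = ((8 + √(2 + 4) + (√(2 + 4))²)*(-9))*95 = ((8 + √6 + (√6)²)*(-9))*95 = ((8 + √6 + 6)*(-9))*95 = ((14 + √6)*(-9))*95 = (-126 - 9*√6)*95 = -11970 - 855*√6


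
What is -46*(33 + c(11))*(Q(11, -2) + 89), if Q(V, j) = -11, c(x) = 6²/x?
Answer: -1431612/11 ≈ -1.3015e+5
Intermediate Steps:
c(x) = 36/x
-46*(33 + c(11))*(Q(11, -2) + 89) = -46*(33 + 36/11)*(-11 + 89) = -46*(33 + 36*(1/11))*78 = -46*(33 + 36/11)*78 = -18354*78/11 = -46*31122/11 = -1431612/11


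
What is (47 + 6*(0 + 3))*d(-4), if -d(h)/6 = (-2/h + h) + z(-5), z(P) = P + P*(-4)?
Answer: -4485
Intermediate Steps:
z(P) = -3*P (z(P) = P - 4*P = -3*P)
d(h) = -90 - 6*h + 12/h (d(h) = -6*((-2/h + h) - 3*(-5)) = -6*((h - 2/h) + 15) = -6*(15 + h - 2/h) = -90 - 6*h + 12/h)
(47 + 6*(0 + 3))*d(-4) = (47 + 6*(0 + 3))*(-90 - 6*(-4) + 12/(-4)) = (47 + 6*3)*(-90 + 24 + 12*(-¼)) = (47 + 18)*(-90 + 24 - 3) = 65*(-69) = -4485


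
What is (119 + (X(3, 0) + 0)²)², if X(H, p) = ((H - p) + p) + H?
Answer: 24025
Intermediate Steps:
X(H, p) = 2*H (X(H, p) = H + H = 2*H)
(119 + (X(3, 0) + 0)²)² = (119 + (2*3 + 0)²)² = (119 + (6 + 0)²)² = (119 + 6²)² = (119 + 36)² = 155² = 24025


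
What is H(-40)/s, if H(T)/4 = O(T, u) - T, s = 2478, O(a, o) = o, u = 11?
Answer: 34/413 ≈ 0.082325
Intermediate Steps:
H(T) = 44 - 4*T (H(T) = 4*(11 - T) = 44 - 4*T)
H(-40)/s = (44 - 4*(-40))/2478 = (44 + 160)*(1/2478) = 204*(1/2478) = 34/413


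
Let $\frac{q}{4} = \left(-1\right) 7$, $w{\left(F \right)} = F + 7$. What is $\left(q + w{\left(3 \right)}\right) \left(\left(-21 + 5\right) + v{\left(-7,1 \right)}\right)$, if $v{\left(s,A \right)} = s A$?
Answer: $414$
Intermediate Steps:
$v{\left(s,A \right)} = A s$
$w{\left(F \right)} = 7 + F$
$q = -28$ ($q = 4 \left(\left(-1\right) 7\right) = 4 \left(-7\right) = -28$)
$\left(q + w{\left(3 \right)}\right) \left(\left(-21 + 5\right) + v{\left(-7,1 \right)}\right) = \left(-28 + \left(7 + 3\right)\right) \left(\left(-21 + 5\right) + 1 \left(-7\right)\right) = \left(-28 + 10\right) \left(-16 - 7\right) = \left(-18\right) \left(-23\right) = 414$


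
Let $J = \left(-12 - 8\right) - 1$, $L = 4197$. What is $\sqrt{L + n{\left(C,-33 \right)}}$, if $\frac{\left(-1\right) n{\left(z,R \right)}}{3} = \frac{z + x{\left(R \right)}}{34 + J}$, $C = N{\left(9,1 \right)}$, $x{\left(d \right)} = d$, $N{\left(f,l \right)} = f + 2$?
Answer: $\frac{\sqrt{710151}}{13} \approx 64.823$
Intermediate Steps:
$N{\left(f,l \right)} = 2 + f$
$J = -21$ ($J = -20 - 1 = -21$)
$C = 11$ ($C = 2 + 9 = 11$)
$n{\left(z,R \right)} = - \frac{3 R}{13} - \frac{3 z}{13}$ ($n{\left(z,R \right)} = - 3 \frac{z + R}{34 - 21} = - 3 \frac{R + z}{13} = - 3 \left(R + z\right) \frac{1}{13} = - 3 \left(\frac{R}{13} + \frac{z}{13}\right) = - \frac{3 R}{13} - \frac{3 z}{13}$)
$\sqrt{L + n{\left(C,-33 \right)}} = \sqrt{4197 - - \frac{66}{13}} = \sqrt{4197 + \left(\frac{99}{13} - \frac{33}{13}\right)} = \sqrt{4197 + \frac{66}{13}} = \sqrt{\frac{54627}{13}} = \frac{\sqrt{710151}}{13}$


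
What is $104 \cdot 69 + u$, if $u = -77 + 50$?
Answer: $7149$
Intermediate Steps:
$u = -27$
$104 \cdot 69 + u = 104 \cdot 69 - 27 = 7176 - 27 = 7149$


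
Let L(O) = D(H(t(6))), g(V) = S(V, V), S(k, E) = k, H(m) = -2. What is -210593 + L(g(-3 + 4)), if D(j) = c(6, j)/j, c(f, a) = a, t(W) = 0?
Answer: -210592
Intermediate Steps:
g(V) = V
D(j) = 1 (D(j) = j/j = 1)
L(O) = 1
-210593 + L(g(-3 + 4)) = -210593 + 1 = -210592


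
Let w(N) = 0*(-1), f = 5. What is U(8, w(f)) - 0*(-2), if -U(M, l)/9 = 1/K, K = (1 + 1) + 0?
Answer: -9/2 ≈ -4.5000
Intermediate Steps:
w(N) = 0
K = 2 (K = 2 + 0 = 2)
U(M, l) = -9/2
U(8, w(f)) - 0*(-2) = -9/2 - 0*(-2) = -9/2 - 21*0 = -9/2 + 0 = -9/2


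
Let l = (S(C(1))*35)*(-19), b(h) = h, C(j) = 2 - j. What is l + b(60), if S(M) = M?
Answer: -605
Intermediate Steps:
l = -665 (l = ((2 - 1*1)*35)*(-19) = ((2 - 1)*35)*(-19) = (1*35)*(-19) = 35*(-19) = -665)
l + b(60) = -665 + 60 = -605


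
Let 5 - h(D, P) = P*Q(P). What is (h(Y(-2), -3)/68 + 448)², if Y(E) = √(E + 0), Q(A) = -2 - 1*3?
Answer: 231861529/1156 ≈ 2.0057e+5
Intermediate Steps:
Q(A) = -5 (Q(A) = -2 - 3 = -5)
Y(E) = √E
h(D, P) = 5 + 5*P (h(D, P) = 5 - P*(-5) = 5 - (-5)*P = 5 + 5*P)
(h(Y(-2), -3)/68 + 448)² = ((5 + 5*(-3))/68 + 448)² = ((5 - 15)*(1/68) + 448)² = (-10*1/68 + 448)² = (-5/34 + 448)² = (15227/34)² = 231861529/1156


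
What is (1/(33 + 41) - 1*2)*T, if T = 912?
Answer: -67032/37 ≈ -1811.7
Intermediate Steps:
(1/(33 + 41) - 1*2)*T = (1/(33 + 41) - 1*2)*912 = (1/74 - 2)*912 = -147/74*912 = -67032/37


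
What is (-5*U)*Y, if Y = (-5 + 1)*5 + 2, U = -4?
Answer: -360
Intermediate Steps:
Y = -18 (Y = -4*5 + 2 = -20 + 2 = -18)
(-5*U)*Y = -5*(-4)*(-18) = 20*(-18) = -360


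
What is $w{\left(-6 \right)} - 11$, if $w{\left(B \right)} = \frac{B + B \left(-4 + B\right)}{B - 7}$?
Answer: $- \frac{197}{13} \approx -15.154$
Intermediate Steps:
$w{\left(B \right)} = \frac{B + B \left(-4 + B\right)}{-7 + B}$
$w{\left(-6 \right)} - 11 = - \frac{6 \left(-3 - 6\right)}{-7 - 6} - 11 = \left(-6\right) \frac{1}{-13} \left(-9\right) - 11 = \left(-6\right) \left(- \frac{1}{13}\right) \left(-9\right) - 11 = - \frac{54}{13} - 11 = - \frac{197}{13}$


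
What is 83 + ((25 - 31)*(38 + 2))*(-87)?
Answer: 20963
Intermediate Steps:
83 + ((25 - 31)*(38 + 2))*(-87) = 83 - 6*40*(-87) = 83 - 240*(-87) = 83 + 20880 = 20963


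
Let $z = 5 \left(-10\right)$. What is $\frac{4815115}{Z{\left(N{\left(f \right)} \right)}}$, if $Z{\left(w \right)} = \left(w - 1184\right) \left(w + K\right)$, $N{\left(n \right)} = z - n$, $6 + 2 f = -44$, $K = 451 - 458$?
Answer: $\frac{4815115}{38688} \approx 124.46$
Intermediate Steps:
$K = -7$
$f = -25$ ($f = -3 + \frac{1}{2} \left(-44\right) = -3 - 22 = -25$)
$z = -50$
$N{\left(n \right)} = -50 - n$
$Z{\left(w \right)} = \left(-1184 + w\right) \left(-7 + w\right)$ ($Z{\left(w \right)} = \left(w - 1184\right) \left(w - 7\right) = \left(w - 1184\right) \left(-7 + w\right) = \left(-1184 + w\right) \left(-7 + w\right)$)
$\frac{4815115}{Z{\left(N{\left(f \right)} \right)}} = \frac{4815115}{8288 + \left(-50 - -25\right)^{2} - 1191 \left(-50 - -25\right)} = \frac{4815115}{8288 + \left(-50 + 25\right)^{2} - 1191 \left(-50 + 25\right)} = \frac{4815115}{8288 + \left(-25\right)^{2} - -29775} = \frac{4815115}{8288 + 625 + 29775} = \frac{4815115}{38688}$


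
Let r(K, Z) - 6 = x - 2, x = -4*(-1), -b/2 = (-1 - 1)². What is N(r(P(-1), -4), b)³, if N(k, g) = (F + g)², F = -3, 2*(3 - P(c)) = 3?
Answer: 1771561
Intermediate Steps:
P(c) = 3/2 (P(c) = 3 - ½*3 = 3 - 3/2 = 3/2)
b = -8 (b = -2*(-1 - 1)² = -2*(-2)² = -2*4 = -8)
x = 4
r(K, Z) = 8 (r(K, Z) = 6 + (4 - 2) = 6 + 2 = 8)
N(k, g) = (-3 + g)²
N(r(P(-1), -4), b)³ = ((-3 - 8)²)³ = ((-11)²)³ = 121³ = 1771561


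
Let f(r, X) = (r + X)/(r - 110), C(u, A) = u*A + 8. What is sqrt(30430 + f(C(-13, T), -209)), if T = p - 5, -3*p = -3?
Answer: sqrt(3043298)/10 ≈ 174.45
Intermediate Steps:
p = 1 (p = -1/3*(-3) = 1)
T = -4 (T = 1 - 5 = -4)
C(u, A) = 8 + A*u (C(u, A) = A*u + 8 = 8 + A*u)
f(r, X) = (X + r)/(-110 + r)
sqrt(30430 + f(C(-13, T), -209)) = sqrt(30430 + (-209 + (8 - 4*(-13)))/(-110 + (8 - 4*(-13)))) = sqrt(30430 + (-209 + (8 + 52))/(-110 + (8 + 52))) = sqrt(30430 + (-209 + 60)/(-110 + 60)) = sqrt(30430 - 149/(-50)) = sqrt(30430 - 1/50*(-149)) = sqrt(30430 + 149/50) = sqrt(1521649/50) = sqrt(3043298)/10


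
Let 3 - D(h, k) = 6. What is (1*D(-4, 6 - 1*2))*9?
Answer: -27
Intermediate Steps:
D(h, k) = -3 (D(h, k) = 3 - 1*6 = 3 - 6 = -3)
(1*D(-4, 6 - 1*2))*9 = (1*(-3))*9 = -3*9 = -27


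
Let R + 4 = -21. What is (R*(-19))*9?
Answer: 4275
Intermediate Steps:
R = -25 (R = -4 - 21 = -25)
(R*(-19))*9 = -25*(-19)*9 = 475*9 = 4275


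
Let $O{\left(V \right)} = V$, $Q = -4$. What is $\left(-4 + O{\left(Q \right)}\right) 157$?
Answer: $-1256$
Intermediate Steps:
$\left(-4 + O{\left(Q \right)}\right) 157 = \left(-4 - 4\right) 157 = \left(-8\right) 157 = -1256$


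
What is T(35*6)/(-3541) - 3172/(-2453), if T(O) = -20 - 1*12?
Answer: 11310548/8686073 ≈ 1.3021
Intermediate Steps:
T(O) = -32 (T(O) = -20 - 12 = -32)
T(35*6)/(-3541) - 3172/(-2453) = -32/(-3541) - 3172/(-2453) = -32*(-1/3541) - 3172*(-1/2453) = 32/3541 + 3172/2453 = 11310548/8686073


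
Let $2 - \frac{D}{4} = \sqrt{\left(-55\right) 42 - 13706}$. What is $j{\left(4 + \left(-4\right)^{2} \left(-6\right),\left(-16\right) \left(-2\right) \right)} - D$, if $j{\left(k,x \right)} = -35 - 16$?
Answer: $-59 + 16 i \sqrt{1001} \approx -59.0 + 506.22 i$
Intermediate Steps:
$D = 8 - 16 i \sqrt{1001}$ ($D = 8 - 4 \sqrt{\left(-55\right) 42 - 13706} = 8 - 4 \sqrt{-2310 - 13706} = 8 - 4 \sqrt{-16016} = 8 - 4 \cdot 4 i \sqrt{1001} = 8 - 16 i \sqrt{1001} \approx 8.0 - 506.22 i$)
$j{\left(k,x \right)} = -51$ ($j{\left(k,x \right)} = -35 - 16 = -51$)
$j{\left(4 + \left(-4\right)^{2} \left(-6\right),\left(-16\right) \left(-2\right) \right)} - D = -51 - \left(8 - 16 i \sqrt{1001}\right) = -59 + 16 i \sqrt{1001}$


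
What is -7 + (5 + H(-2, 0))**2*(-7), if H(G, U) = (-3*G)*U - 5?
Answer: -7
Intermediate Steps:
H(G, U) = -5 - 3*G*U (H(G, U) = -3*G*U - 5 = -5 - 3*G*U)
-7 + (5 + H(-2, 0))**2*(-7) = -7 + (5 + (-5 - 3*(-2)*0))**2*(-7) = -7 + (5 + (-5 + 0))**2*(-7) = -7 + (5 - 5)**2*(-7) = -7 + 0**2*(-7) = -7 + 0*(-7) = -7 + 0 = -7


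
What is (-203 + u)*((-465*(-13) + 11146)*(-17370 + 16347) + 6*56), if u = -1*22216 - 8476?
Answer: 543321231015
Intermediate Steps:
u = -30692 (u = -22216 - 8476 = -30692)
(-203 + u)*((-465*(-13) + 11146)*(-17370 + 16347) + 6*56) = (-203 - 30692)*((-465*(-13) + 11146)*(-17370 + 16347) + 6*56) = -30895*((6045 + 11146)*(-1023) + 336) = -30895*(17191*(-1023) + 336) = -30895*(-17586393 + 336) = -30895*(-17586057) = 543321231015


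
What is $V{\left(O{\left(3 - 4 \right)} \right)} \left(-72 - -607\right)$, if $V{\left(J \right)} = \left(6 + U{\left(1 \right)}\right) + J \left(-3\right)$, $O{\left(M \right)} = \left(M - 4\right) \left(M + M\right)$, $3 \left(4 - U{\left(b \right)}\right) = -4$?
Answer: $- \frac{29960}{3} \approx -9986.7$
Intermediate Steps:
$U{\left(b \right)} = \frac{16}{3}$ ($U{\left(b \right)} = 4 - - \frac{4}{3} = 4 + \frac{4}{3} = \frac{16}{3}$)
$O{\left(M \right)} = 2 M \left(-4 + M\right)$ ($O{\left(M \right)} = \left(-4 + M\right) 2 M = 2 M \left(-4 + M\right)$)
$V{\left(J \right)} = \frac{34}{3} - 3 J$ ($V{\left(J \right)} = \left(6 + \frac{16}{3}\right) + J \left(-3\right) = \frac{34}{3} - 3 J$)
$V{\left(O{\left(3 - 4 \right)} \right)} \left(-72 - -607\right) = \left(\frac{34}{3} - 3 \cdot 2 \left(3 - 4\right) \left(-4 + \left(3 - 4\right)\right)\right) \left(-72 - -607\right) = \left(\frac{34}{3} - 3 \cdot 2 \left(-1\right) \left(-4 - 1\right)\right) \left(-72 + 607\right) = \left(\frac{34}{3} - 3 \cdot 2 \left(-1\right) \left(-5\right)\right) 535 = \left(\frac{34}{3} - 30\right) 535 = \left(- \frac{56}{3}\right) 535 = - \frac{29960}{3}$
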